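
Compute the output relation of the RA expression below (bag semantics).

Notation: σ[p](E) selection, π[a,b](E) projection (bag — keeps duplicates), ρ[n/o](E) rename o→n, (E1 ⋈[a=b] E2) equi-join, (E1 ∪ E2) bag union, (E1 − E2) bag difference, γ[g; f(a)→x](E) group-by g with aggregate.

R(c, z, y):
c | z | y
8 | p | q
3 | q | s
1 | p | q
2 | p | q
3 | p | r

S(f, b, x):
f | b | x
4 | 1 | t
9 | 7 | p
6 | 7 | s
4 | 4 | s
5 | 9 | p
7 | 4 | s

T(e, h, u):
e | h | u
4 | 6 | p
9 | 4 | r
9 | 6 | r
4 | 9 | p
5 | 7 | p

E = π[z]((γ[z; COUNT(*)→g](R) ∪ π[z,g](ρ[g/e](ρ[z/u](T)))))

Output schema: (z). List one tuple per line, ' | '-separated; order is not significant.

Stepwise |·|:
  R → 5
  γ[z; COUNT(*)→g](R) → 2
  T → 5
  ρ[z/u](T) → 5
  ρ[g/e](ρ[z/u](T)) → 5
  π[z,g](ρ[g/e](ρ[z/u](T))) → 5
  (γ[z; COUNT(*)→g](R) ∪ π[z,g](ρ[g/e](ρ[z/u](T)))) → 7
  π[z]((γ[z; COUNT(*)→g](R) ∪ π[z,g](ρ[g/e](ρ[z/u](T))))) → 7

== RESULT ==
z
p
p
p
p
q
r
r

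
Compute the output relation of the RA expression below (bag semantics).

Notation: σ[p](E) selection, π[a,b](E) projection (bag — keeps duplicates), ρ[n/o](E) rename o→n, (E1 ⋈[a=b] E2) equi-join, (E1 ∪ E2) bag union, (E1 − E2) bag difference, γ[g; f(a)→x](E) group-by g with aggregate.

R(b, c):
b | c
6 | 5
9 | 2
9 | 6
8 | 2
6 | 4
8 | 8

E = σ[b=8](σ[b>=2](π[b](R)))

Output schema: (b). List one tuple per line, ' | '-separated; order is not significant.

Row counts bottom-up:
  R → 6
  π[b](R) → 6
  σ[b>=2](π[b](R)) → 6
  σ[b=8](σ[b>=2](π[b](R))) → 2

== RESULT ==
b
8
8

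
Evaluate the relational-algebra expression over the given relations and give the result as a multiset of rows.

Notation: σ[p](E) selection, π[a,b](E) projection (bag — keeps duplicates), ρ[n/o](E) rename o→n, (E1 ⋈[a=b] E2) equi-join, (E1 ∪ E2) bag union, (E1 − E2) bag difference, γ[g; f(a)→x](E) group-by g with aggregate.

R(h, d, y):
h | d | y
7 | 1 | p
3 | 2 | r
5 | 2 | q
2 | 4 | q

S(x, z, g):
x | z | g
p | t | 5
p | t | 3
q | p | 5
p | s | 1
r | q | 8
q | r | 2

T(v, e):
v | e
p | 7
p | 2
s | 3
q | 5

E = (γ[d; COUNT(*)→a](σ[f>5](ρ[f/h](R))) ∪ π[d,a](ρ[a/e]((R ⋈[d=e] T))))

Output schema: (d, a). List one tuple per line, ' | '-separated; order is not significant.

Subexpression sizes:
  R → 4
  ρ[f/h](R) → 4
  σ[f>5](ρ[f/h](R)) → 1
  γ[d; COUNT(*)→a](σ[f>5](ρ[f/h](R))) → 1
  R → 4
  T → 4
  (R ⋈[d=e] T) → 2
  ρ[a/e]((R ⋈[d=e] T)) → 2
  π[d,a](ρ[a/e]((R ⋈[d=e] T))) → 2
  (γ[d; COUNT(*)→a](σ[f>5](ρ[f/h](R))) ∪ π[d,a](ρ[a/e]((R ⋈[d=e] T)))) → 3

== RESULT ==
d | a
1 | 1
2 | 2
2 | 2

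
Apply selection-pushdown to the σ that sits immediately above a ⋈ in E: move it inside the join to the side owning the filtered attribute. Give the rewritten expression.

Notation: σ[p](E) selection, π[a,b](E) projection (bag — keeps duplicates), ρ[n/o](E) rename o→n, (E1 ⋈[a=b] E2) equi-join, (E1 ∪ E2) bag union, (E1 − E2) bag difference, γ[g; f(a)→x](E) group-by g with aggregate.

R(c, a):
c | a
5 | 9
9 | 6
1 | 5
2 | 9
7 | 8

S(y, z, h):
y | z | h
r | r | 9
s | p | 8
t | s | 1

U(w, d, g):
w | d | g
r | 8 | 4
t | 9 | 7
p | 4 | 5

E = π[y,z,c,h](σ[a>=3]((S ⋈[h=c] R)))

σ filters on a, owned by the right side.
E' = π[y,z,c,h]((S ⋈[h=c] σ[a>=3](R)))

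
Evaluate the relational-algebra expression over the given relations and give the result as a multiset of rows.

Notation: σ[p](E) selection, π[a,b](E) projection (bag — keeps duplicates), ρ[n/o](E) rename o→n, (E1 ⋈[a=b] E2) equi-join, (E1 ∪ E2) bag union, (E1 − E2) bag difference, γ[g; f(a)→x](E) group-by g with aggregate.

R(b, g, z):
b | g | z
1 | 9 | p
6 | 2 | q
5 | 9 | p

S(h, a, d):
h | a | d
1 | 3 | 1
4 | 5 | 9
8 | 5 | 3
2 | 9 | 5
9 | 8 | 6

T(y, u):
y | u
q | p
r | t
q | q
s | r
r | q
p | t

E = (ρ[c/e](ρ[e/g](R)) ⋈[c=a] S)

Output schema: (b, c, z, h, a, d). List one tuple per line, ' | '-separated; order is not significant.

Per-node cardinality:
  R → 3
  ρ[e/g](R) → 3
  ρ[c/e](ρ[e/g](R)) → 3
  S → 5
  (ρ[c/e](ρ[e/g](R)) ⋈[c=a] S) → 2

== RESULT ==
b | c | z | h | a | d
1 | 9 | p | 2 | 9 | 5
5 | 9 | p | 2 | 9 | 5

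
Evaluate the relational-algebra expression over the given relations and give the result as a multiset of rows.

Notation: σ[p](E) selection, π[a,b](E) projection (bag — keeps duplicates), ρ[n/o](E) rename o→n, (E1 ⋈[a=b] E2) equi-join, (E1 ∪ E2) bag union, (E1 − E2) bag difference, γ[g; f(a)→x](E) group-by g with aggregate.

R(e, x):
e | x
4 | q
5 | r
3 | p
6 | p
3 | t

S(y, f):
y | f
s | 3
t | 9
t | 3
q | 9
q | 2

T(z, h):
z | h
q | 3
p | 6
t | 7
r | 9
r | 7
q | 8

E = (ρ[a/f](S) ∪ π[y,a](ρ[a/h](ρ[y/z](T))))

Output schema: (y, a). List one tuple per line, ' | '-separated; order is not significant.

Per-node cardinality:
  S → 5
  ρ[a/f](S) → 5
  T → 6
  ρ[y/z](T) → 6
  ρ[a/h](ρ[y/z](T)) → 6
  π[y,a](ρ[a/h](ρ[y/z](T))) → 6
  (ρ[a/f](S) ∪ π[y,a](ρ[a/h](ρ[y/z](T)))) → 11

== RESULT ==
y | a
p | 6
q | 2
q | 3
q | 8
q | 9
r | 7
r | 9
s | 3
t | 3
t | 7
t | 9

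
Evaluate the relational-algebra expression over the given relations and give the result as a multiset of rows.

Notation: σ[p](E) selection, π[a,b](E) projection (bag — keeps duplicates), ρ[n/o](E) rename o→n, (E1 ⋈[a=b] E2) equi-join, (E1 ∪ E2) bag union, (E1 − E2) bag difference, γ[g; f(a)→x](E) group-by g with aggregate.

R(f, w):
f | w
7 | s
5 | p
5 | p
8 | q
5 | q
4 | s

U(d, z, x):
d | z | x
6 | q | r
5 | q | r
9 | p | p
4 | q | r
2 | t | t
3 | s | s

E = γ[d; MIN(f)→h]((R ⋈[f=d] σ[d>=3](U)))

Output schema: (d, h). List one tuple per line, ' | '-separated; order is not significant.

Stepwise |·|:
  R → 6
  U → 6
  σ[d>=3](U) → 5
  (R ⋈[f=d] σ[d>=3](U)) → 4
  γ[d; MIN(f)→h]((R ⋈[f=d] σ[d>=3](U))) → 2

== RESULT ==
d | h
4 | 4
5 | 5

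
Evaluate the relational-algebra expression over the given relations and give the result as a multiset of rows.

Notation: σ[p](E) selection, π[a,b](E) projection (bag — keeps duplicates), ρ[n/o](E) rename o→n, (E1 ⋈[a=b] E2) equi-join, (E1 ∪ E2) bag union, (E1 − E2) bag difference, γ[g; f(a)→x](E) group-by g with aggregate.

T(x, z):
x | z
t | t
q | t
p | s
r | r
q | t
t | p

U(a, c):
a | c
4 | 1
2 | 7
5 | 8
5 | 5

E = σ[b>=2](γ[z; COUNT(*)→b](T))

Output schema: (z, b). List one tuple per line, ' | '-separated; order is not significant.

Row counts bottom-up:
  T → 6
  γ[z; COUNT(*)→b](T) → 4
  σ[b>=2](γ[z; COUNT(*)→b](T)) → 1

== RESULT ==
z | b
t | 3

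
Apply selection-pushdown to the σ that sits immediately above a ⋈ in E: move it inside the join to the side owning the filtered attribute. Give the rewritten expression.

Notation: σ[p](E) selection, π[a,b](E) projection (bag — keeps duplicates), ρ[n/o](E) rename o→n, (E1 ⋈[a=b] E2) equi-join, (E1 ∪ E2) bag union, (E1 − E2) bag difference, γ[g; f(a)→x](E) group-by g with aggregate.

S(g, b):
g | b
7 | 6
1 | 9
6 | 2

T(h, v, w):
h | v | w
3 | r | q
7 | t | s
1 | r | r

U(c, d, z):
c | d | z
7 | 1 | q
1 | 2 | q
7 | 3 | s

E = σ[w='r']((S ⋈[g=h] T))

σ filters on w, owned by the right side.
E' = (S ⋈[g=h] σ[w='r'](T))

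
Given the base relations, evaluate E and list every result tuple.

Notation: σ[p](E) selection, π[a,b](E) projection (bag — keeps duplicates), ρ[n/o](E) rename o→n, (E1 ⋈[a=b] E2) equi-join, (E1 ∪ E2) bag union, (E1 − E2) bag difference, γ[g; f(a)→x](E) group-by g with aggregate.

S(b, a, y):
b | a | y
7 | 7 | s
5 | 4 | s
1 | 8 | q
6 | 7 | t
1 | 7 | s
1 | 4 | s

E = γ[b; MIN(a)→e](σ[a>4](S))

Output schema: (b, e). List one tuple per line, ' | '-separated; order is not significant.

Subexpression sizes:
  S → 6
  σ[a>4](S) → 4
  γ[b; MIN(a)→e](σ[a>4](S)) → 3

== RESULT ==
b | e
1 | 7
6 | 7
7 | 7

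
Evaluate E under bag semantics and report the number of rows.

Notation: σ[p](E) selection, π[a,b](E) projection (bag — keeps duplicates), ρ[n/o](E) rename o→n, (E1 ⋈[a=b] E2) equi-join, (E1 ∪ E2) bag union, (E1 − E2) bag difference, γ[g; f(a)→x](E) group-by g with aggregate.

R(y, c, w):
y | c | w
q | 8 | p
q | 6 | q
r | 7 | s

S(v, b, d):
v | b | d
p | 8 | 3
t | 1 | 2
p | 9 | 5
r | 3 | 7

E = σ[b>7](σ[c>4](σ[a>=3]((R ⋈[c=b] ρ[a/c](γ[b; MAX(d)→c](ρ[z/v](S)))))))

Stepwise |·|:
  R → 3
  S → 4
  ρ[z/v](S) → 4
  γ[b; MAX(d)→c](ρ[z/v](S)) → 4
  ρ[a/c](γ[b; MAX(d)→c](ρ[z/v](S))) → 4
  (R ⋈[c=b] ρ[a/c](γ[b; MAX(d)→c](ρ[z/v](S)))) → 1
  σ[a>=3]((R ⋈[c=b] ρ[a/c](γ[b; MAX(d)→c](ρ[z/v](S))))) → 1
  σ[c>4](σ[a>=3]((R ⋈[c=b] ρ[a/c](γ[b; MAX(d)→c](ρ[z/v](S)))))) → 1
  σ[b>7](σ[c>4](σ[a>=3]((R ⋈[c=b] ρ[a/c](γ[b; MAX(d)→c](ρ[z/v](S))))))) → 1

|E| = 1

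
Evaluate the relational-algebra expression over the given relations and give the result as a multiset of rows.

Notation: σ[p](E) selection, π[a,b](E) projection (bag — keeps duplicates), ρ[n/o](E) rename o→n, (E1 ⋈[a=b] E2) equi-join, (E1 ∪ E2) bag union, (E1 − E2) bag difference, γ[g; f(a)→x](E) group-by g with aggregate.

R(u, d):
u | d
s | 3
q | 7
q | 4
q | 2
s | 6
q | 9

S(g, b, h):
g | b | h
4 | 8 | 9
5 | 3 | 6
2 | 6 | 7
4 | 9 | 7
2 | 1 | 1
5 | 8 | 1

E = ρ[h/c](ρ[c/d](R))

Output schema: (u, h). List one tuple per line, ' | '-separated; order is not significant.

Row counts bottom-up:
  R → 6
  ρ[c/d](R) → 6
  ρ[h/c](ρ[c/d](R)) → 6

== RESULT ==
u | h
q | 2
q | 4
q | 7
q | 9
s | 3
s | 6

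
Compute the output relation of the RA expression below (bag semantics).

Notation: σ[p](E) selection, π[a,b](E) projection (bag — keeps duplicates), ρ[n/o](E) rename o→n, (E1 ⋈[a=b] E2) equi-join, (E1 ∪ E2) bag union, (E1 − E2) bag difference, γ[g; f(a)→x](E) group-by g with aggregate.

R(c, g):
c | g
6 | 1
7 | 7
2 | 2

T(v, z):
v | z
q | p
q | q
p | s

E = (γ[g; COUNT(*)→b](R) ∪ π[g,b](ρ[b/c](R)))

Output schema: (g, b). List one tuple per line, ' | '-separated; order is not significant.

Row counts bottom-up:
  R → 3
  γ[g; COUNT(*)→b](R) → 3
  R → 3
  ρ[b/c](R) → 3
  π[g,b](ρ[b/c](R)) → 3
  (γ[g; COUNT(*)→b](R) ∪ π[g,b](ρ[b/c](R))) → 6

== RESULT ==
g | b
1 | 1
1 | 6
2 | 1
2 | 2
7 | 1
7 | 7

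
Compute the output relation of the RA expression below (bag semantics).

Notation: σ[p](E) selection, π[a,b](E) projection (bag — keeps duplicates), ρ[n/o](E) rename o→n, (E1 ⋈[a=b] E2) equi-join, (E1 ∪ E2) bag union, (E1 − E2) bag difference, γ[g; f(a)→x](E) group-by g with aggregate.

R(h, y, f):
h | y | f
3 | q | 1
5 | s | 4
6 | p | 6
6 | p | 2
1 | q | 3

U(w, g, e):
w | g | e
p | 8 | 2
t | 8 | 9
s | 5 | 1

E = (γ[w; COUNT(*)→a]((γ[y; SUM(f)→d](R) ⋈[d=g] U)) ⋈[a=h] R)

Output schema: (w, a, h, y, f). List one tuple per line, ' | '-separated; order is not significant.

Per-node cardinality:
  R → 5
  γ[y; SUM(f)→d](R) → 3
  U → 3
  (γ[y; SUM(f)→d](R) ⋈[d=g] U) → 2
  γ[w; COUNT(*)→a]((γ[y; SUM(f)→d](R) ⋈[d=g] U)) → 2
  R → 5
  (γ[w; COUNT(*)→a]((γ[y; SUM(f)→d](R) ⋈[d=g] U)) ⋈[a=h] R) → 2

== RESULT ==
w | a | h | y | f
p | 1 | 1 | q | 3
t | 1 | 1 | q | 3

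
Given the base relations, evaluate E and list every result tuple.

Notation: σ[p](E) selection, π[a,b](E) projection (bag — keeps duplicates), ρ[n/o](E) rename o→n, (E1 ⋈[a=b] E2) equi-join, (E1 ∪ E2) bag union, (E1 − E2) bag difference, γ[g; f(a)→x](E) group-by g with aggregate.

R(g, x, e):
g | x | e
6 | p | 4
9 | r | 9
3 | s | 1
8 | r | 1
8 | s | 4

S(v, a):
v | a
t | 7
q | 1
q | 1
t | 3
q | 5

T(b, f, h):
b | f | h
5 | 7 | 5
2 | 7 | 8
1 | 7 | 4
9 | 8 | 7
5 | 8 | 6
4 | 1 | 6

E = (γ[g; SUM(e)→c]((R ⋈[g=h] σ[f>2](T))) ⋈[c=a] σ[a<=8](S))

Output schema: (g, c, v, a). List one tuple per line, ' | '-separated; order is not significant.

Per-node cardinality:
  R → 5
  T → 6
  σ[f>2](T) → 5
  (R ⋈[g=h] σ[f>2](T)) → 3
  γ[g; SUM(e)→c]((R ⋈[g=h] σ[f>2](T))) → 2
  S → 5
  σ[a<=8](S) → 5
  (γ[g; SUM(e)→c]((R ⋈[g=h] σ[f>2](T))) ⋈[c=a] σ[a<=8](S)) → 1

== RESULT ==
g | c | v | a
8 | 5 | q | 5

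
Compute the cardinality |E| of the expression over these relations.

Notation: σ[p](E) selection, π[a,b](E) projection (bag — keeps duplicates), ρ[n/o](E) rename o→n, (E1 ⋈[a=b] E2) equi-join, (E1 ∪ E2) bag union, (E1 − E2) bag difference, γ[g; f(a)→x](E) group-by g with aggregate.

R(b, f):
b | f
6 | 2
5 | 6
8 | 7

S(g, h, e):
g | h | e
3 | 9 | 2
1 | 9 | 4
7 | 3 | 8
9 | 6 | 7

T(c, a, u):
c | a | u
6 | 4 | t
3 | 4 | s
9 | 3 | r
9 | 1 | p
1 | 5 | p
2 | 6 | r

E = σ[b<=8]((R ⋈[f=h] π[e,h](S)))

Subexpression sizes:
  R → 3
  S → 4
  π[e,h](S) → 4
  (R ⋈[f=h] π[e,h](S)) → 1
  σ[b<=8]((R ⋈[f=h] π[e,h](S))) → 1

|E| = 1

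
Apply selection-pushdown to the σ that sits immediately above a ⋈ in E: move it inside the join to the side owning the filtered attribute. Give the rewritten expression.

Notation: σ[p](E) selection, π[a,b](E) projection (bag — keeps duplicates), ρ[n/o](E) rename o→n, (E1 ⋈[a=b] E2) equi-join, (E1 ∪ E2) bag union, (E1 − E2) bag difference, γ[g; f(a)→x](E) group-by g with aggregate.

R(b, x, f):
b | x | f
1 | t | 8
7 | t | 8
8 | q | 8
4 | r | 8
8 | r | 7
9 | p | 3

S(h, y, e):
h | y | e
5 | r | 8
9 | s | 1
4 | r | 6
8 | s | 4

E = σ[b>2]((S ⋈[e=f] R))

σ filters on b, owned by the right side.
E' = (S ⋈[e=f] σ[b>2](R))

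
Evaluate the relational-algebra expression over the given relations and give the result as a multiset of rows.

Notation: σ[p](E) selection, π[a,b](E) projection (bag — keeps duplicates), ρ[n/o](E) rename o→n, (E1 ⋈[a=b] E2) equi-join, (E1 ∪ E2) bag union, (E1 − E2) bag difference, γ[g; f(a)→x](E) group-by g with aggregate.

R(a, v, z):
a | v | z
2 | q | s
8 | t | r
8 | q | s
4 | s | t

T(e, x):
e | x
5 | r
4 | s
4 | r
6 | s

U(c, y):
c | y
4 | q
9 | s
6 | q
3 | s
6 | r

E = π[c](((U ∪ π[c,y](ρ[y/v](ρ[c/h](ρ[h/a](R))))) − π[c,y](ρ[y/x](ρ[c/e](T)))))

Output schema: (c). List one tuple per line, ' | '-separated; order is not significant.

Stepwise |·|:
  U → 5
  R → 4
  ρ[h/a](R) → 4
  ρ[c/h](ρ[h/a](R)) → 4
  ρ[y/v](ρ[c/h](ρ[h/a](R))) → 4
  π[c,y](ρ[y/v](ρ[c/h](ρ[h/a](R)))) → 4
  (U ∪ π[c,y](ρ[y/v](ρ[c/h](ρ[h/a](R))))) → 9
  T → 4
  ρ[c/e](T) → 4
  ρ[y/x](ρ[c/e](T)) → 4
  π[c,y](ρ[y/x](ρ[c/e](T))) → 4
  ((U ∪ π[c,y](ρ[y/v](ρ[c/h](ρ[h/a](R))))) − π[c,y](ρ[y/x](ρ[c/e](T)))) → 8
  π[c](((U ∪ π[c,y](ρ[y/v](ρ[c/h](ρ[h/a](R))))) − π[c,y](ρ[y/x](ρ[c/e](T))))) → 8

== RESULT ==
c
2
3
4
6
6
8
8
9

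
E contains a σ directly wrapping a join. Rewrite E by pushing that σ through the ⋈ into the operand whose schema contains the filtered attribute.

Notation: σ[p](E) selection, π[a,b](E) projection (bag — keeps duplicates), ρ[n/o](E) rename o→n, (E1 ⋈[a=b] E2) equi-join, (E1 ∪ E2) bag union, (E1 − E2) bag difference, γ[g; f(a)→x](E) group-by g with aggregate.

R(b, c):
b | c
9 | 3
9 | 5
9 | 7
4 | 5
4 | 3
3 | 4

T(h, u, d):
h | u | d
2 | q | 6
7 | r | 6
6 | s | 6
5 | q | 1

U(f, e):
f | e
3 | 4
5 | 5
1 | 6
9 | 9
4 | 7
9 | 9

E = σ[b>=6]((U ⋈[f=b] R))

σ filters on b, owned by the right side.
E' = (U ⋈[f=b] σ[b>=6](R))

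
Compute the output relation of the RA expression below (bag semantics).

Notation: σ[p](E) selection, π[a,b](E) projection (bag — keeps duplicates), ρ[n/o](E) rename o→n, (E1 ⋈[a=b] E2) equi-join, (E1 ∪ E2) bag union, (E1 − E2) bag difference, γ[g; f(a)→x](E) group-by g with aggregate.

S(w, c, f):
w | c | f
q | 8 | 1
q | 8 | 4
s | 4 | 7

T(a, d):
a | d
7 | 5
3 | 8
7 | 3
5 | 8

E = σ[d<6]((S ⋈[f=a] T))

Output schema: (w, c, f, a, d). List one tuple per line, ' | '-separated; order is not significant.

Row counts bottom-up:
  S → 3
  T → 4
  (S ⋈[f=a] T) → 2
  σ[d<6]((S ⋈[f=a] T)) → 2

== RESULT ==
w | c | f | a | d
s | 4 | 7 | 7 | 3
s | 4 | 7 | 7 | 5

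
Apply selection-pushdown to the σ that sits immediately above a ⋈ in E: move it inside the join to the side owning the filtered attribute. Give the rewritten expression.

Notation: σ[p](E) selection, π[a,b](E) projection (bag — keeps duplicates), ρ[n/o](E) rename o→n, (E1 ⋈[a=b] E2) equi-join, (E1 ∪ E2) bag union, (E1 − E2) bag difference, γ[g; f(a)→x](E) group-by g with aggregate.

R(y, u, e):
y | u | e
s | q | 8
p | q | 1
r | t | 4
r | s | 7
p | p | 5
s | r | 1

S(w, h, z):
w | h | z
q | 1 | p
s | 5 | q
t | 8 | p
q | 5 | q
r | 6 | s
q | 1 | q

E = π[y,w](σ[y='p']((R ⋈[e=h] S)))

σ filters on y, owned by the left side.
E' = π[y,w]((σ[y='p'](R) ⋈[e=h] S))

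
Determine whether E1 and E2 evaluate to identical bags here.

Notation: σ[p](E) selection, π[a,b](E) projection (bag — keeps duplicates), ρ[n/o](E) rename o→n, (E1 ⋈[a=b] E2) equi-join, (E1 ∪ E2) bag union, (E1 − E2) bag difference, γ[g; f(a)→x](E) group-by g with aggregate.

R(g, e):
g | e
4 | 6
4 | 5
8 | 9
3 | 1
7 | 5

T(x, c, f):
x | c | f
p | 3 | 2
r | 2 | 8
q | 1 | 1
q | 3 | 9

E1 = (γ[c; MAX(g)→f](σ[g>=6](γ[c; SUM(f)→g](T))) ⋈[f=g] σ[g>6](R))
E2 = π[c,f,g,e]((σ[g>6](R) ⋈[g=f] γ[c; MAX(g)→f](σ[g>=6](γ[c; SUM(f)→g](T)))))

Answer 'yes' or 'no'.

E1 row counts bottom-up:
  T → 4
  γ[c; SUM(f)→g](T) → 3
  σ[g>=6](γ[c; SUM(f)→g](T)) → 2
  γ[c; MAX(g)→f](σ[g>=6](γ[c; SUM(f)→g](T))) → 2
  R → 5
  σ[g>6](R) → 2
  (γ[c; MAX(g)→f](σ[g>=6](γ[c; SUM(f)→g](T))) ⋈[f=g] σ[g>6](R)) → 1
E2 row counts bottom-up:
  R → 5
  σ[g>6](R) → 2
  T → 4
  γ[c; SUM(f)→g](T) → 3
  σ[g>=6](γ[c; SUM(f)→g](T)) → 2
  γ[c; MAX(g)→f](σ[g>=6](γ[c; SUM(f)→g](T))) → 2
  (σ[g>6](R) ⋈[g=f] γ[c; MAX(g)→f](σ[g>=6](γ[c; SUM(f)→g](T)))) → 1
  π[c,f,g,e]((σ[g>6](R) ⋈[g=f] γ[c; MAX(g)→f](σ[g>=6](γ[c; SUM(f)→g](T))))) → 1

E1 and E2 produce the same multiset:
c | f | g | e
2 | 8 | 8 | 9

yes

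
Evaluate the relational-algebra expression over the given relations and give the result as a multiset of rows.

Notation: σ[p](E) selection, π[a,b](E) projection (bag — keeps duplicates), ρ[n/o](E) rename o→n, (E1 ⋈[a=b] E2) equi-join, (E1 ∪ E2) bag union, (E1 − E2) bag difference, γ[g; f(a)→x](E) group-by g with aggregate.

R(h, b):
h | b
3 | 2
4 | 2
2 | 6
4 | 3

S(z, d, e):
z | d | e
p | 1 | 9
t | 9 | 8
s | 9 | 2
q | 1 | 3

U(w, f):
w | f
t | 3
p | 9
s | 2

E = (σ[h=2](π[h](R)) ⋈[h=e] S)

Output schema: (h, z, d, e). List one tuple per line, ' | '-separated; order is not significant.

Subexpression sizes:
  R → 4
  π[h](R) → 4
  σ[h=2](π[h](R)) → 1
  S → 4
  (σ[h=2](π[h](R)) ⋈[h=e] S) → 1

== RESULT ==
h | z | d | e
2 | s | 9 | 2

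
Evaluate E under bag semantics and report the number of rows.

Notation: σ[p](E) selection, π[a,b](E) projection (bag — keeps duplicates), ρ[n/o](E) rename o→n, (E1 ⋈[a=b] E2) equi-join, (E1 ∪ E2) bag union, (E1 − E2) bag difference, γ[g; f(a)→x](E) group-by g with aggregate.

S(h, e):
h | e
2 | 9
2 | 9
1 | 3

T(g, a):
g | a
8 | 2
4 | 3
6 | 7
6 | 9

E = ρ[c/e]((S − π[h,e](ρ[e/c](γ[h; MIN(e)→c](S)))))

Row counts bottom-up:
  S → 3
  S → 3
  γ[h; MIN(e)→c](S) → 2
  ρ[e/c](γ[h; MIN(e)→c](S)) → 2
  π[h,e](ρ[e/c](γ[h; MIN(e)→c](S))) → 2
  (S − π[h,e](ρ[e/c](γ[h; MIN(e)→c](S)))) → 1
  ρ[c/e]((S − π[h,e](ρ[e/c](γ[h; MIN(e)→c](S))))) → 1

|E| = 1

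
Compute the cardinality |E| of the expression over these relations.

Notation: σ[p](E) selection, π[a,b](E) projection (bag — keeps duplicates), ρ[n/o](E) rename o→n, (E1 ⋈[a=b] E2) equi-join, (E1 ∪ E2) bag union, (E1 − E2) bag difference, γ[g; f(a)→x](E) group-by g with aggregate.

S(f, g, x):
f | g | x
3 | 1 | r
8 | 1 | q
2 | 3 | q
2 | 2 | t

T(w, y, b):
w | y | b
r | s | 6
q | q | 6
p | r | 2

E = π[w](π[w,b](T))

Subexpression sizes:
  T → 3
  π[w,b](T) → 3
  π[w](π[w,b](T)) → 3

|E| = 3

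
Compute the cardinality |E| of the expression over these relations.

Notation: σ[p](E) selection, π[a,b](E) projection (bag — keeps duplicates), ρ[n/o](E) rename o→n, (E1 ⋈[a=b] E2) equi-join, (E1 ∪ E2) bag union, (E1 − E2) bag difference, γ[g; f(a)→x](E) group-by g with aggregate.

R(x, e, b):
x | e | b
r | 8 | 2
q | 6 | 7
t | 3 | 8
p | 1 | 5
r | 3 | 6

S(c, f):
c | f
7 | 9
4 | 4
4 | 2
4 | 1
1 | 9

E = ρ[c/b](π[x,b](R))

Stepwise |·|:
  R → 5
  π[x,b](R) → 5
  ρ[c/b](π[x,b](R)) → 5

|E| = 5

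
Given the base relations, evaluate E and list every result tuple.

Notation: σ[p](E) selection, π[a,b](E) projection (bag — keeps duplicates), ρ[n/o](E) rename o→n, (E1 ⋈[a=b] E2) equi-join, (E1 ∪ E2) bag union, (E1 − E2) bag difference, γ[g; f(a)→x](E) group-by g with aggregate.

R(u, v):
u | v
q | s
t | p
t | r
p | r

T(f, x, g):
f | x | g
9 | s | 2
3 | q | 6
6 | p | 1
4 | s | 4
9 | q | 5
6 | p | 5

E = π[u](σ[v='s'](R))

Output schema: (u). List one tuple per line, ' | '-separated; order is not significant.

Stepwise |·|:
  R → 4
  σ[v='s'](R) → 1
  π[u](σ[v='s'](R)) → 1

== RESULT ==
u
q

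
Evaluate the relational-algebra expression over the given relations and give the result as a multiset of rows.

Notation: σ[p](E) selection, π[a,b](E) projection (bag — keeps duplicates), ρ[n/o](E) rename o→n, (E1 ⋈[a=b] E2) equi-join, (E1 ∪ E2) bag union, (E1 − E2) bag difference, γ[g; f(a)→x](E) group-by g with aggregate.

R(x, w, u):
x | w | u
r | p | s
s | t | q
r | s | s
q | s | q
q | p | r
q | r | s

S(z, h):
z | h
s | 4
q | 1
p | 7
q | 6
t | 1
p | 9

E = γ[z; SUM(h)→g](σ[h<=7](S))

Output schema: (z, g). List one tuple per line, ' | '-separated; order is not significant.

Subexpression sizes:
  S → 6
  σ[h<=7](S) → 5
  γ[z; SUM(h)→g](σ[h<=7](S)) → 4

== RESULT ==
z | g
p | 7
q | 7
s | 4
t | 1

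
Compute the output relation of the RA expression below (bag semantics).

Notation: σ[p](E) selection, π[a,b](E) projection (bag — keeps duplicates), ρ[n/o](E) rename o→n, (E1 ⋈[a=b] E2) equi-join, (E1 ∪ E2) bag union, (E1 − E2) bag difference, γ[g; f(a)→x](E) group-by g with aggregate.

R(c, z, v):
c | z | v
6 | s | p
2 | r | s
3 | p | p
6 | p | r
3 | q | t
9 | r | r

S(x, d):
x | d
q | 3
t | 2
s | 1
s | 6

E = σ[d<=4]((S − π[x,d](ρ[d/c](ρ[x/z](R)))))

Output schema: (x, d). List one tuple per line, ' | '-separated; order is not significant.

Subexpression sizes:
  S → 4
  R → 6
  ρ[x/z](R) → 6
  ρ[d/c](ρ[x/z](R)) → 6
  π[x,d](ρ[d/c](ρ[x/z](R))) → 6
  (S − π[x,d](ρ[d/c](ρ[x/z](R)))) → 2
  σ[d<=4]((S − π[x,d](ρ[d/c](ρ[x/z](R))))) → 2

== RESULT ==
x | d
s | 1
t | 2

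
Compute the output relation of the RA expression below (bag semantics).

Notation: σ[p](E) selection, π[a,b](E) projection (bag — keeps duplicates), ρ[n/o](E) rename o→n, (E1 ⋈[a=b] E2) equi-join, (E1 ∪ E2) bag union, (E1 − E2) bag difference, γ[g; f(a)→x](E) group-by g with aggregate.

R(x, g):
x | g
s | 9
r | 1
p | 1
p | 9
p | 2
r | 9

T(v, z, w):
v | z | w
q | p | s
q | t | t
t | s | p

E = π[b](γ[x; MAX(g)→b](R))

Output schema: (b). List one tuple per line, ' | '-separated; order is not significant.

Stepwise |·|:
  R → 6
  γ[x; MAX(g)→b](R) → 3
  π[b](γ[x; MAX(g)→b](R)) → 3

== RESULT ==
b
9
9
9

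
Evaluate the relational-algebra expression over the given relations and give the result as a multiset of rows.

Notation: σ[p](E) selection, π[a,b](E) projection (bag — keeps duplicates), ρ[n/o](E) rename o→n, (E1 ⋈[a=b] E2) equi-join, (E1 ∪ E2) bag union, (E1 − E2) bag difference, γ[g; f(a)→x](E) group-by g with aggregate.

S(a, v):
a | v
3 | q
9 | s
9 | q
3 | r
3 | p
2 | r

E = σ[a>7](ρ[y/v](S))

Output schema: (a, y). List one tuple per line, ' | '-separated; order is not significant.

Per-node cardinality:
  S → 6
  ρ[y/v](S) → 6
  σ[a>7](ρ[y/v](S)) → 2

== RESULT ==
a | y
9 | q
9 | s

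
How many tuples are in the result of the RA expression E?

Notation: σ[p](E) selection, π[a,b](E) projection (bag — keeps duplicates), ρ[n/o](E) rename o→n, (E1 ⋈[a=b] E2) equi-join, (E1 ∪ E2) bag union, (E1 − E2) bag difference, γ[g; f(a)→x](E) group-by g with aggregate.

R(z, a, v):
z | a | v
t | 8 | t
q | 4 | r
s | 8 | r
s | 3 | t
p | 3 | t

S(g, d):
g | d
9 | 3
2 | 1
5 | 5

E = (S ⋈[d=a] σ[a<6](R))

Row counts bottom-up:
  S → 3
  R → 5
  σ[a<6](R) → 3
  (S ⋈[d=a] σ[a<6](R)) → 2

|E| = 2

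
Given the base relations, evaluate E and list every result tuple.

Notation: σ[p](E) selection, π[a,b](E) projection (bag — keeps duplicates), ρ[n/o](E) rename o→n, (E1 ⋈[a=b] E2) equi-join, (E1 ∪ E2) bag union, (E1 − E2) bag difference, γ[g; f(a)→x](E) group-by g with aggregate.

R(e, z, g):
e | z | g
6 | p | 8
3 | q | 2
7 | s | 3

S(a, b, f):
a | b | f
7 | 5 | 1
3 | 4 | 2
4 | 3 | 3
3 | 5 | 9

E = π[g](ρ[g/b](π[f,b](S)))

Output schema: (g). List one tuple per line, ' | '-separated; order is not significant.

Per-node cardinality:
  S → 4
  π[f,b](S) → 4
  ρ[g/b](π[f,b](S)) → 4
  π[g](ρ[g/b](π[f,b](S))) → 4

== RESULT ==
g
3
4
5
5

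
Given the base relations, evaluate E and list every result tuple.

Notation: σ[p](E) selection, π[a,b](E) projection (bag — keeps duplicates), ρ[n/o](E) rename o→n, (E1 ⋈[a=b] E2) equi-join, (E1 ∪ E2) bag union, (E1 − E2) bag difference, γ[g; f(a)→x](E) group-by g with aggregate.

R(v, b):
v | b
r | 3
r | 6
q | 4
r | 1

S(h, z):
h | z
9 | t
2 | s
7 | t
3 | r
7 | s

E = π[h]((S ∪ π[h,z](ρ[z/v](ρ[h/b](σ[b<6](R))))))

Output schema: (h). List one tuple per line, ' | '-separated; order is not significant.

Row counts bottom-up:
  S → 5
  R → 4
  σ[b<6](R) → 3
  ρ[h/b](σ[b<6](R)) → 3
  ρ[z/v](ρ[h/b](σ[b<6](R))) → 3
  π[h,z](ρ[z/v](ρ[h/b](σ[b<6](R)))) → 3
  (S ∪ π[h,z](ρ[z/v](ρ[h/b](σ[b<6](R))))) → 8
  π[h]((S ∪ π[h,z](ρ[z/v](ρ[h/b](σ[b<6](R)))))) → 8

== RESULT ==
h
1
2
3
3
4
7
7
9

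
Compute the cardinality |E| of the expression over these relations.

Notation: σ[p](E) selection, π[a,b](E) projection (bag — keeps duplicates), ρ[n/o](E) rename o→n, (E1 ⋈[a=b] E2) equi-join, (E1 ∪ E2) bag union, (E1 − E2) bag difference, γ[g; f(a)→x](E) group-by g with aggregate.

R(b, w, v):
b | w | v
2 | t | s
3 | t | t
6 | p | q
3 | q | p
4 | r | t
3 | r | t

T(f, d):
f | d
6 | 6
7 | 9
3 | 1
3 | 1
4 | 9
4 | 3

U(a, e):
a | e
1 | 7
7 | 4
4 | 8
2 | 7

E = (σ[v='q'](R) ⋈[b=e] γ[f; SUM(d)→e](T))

Subexpression sizes:
  R → 6
  σ[v='q'](R) → 1
  T → 6
  γ[f; SUM(d)→e](T) → 4
  (σ[v='q'](R) ⋈[b=e] γ[f; SUM(d)→e](T)) → 1

|E| = 1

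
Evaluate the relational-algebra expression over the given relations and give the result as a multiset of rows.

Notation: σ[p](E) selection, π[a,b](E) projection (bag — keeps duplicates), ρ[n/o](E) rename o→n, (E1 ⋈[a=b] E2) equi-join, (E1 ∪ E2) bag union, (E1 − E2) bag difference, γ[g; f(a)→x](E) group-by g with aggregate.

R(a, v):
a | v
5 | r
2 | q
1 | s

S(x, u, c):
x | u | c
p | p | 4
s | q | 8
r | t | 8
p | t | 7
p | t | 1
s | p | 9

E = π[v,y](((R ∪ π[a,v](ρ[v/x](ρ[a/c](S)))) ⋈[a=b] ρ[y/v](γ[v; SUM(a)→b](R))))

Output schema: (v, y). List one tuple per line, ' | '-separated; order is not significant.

Per-node cardinality:
  R → 3
  S → 6
  ρ[a/c](S) → 6
  ρ[v/x](ρ[a/c](S)) → 6
  π[a,v](ρ[v/x](ρ[a/c](S))) → 6
  (R ∪ π[a,v](ρ[v/x](ρ[a/c](S)))) → 9
  R → 3
  γ[v; SUM(a)→b](R) → 3
  ρ[y/v](γ[v; SUM(a)→b](R)) → 3
  ((R ∪ π[a,v](ρ[v/x](ρ[a/c](S)))) ⋈[a=b] ρ[y/v](γ[v; SUM(a)→b](R))) → 4
  π[v,y](((R ∪ π[a,v](ρ[v/x](ρ[a/c](S)))) ⋈[a=b] ρ[y/v](γ[v; SUM(a)→b](R)))) → 4

== RESULT ==
v | y
p | s
q | q
r | r
s | s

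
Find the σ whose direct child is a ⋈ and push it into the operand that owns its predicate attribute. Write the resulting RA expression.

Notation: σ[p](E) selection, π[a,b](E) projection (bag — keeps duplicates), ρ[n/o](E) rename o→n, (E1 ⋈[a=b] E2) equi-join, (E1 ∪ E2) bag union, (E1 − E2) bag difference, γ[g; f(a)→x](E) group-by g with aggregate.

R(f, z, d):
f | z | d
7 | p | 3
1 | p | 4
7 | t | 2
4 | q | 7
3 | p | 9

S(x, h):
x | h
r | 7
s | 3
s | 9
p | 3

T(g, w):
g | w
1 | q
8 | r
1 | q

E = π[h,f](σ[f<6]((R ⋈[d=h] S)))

σ filters on f, owned by the left side.
E' = π[h,f]((σ[f<6](R) ⋈[d=h] S))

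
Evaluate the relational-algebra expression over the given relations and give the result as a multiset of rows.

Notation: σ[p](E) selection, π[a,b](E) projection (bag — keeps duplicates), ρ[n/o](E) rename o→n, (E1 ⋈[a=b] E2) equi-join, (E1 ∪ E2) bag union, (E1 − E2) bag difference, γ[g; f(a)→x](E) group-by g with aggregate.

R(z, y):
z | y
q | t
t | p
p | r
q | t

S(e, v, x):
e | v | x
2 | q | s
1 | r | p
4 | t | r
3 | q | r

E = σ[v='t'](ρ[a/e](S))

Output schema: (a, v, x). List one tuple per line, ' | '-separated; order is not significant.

Row counts bottom-up:
  S → 4
  ρ[a/e](S) → 4
  σ[v='t'](ρ[a/e](S)) → 1

== RESULT ==
a | v | x
4 | t | r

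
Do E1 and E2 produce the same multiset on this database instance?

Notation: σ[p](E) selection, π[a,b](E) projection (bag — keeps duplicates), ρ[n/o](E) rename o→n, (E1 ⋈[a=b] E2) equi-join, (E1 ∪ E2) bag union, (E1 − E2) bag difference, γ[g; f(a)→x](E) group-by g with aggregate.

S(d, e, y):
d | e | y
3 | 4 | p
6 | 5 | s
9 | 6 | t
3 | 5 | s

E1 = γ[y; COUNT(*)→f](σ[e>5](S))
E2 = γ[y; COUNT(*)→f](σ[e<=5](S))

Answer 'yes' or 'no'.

E1 per-node cardinality:
  S → 4
  σ[e>5](S) → 1
  γ[y; COUNT(*)→f](σ[e>5](S)) → 1
E2 per-node cardinality:
  S → 4
  σ[e<=5](S) → 3
  γ[y; COUNT(*)→f](σ[e<=5](S)) → 2

E1 result:
y | f
t | 1
E2 result:
y | f
p | 1
s | 2
Witness: ('s', 2) appears 0× in E1 but 1× in E2.

no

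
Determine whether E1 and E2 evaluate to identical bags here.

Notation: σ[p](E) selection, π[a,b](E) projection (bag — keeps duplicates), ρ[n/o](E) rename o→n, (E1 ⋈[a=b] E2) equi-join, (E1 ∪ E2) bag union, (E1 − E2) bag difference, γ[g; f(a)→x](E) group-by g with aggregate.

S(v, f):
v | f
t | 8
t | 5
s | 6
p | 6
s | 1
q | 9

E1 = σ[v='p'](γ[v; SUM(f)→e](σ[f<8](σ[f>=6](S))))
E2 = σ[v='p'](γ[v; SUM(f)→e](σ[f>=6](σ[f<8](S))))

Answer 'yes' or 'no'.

E1 subexpression sizes:
  S → 6
  σ[f>=6](S) → 4
  σ[f<8](σ[f>=6](S)) → 2
  γ[v; SUM(f)→e](σ[f<8](σ[f>=6](S))) → 2
  σ[v='p'](γ[v; SUM(f)→e](σ[f<8](σ[f>=6](S)))) → 1
E2 subexpression sizes:
  S → 6
  σ[f<8](S) → 4
  σ[f>=6](σ[f<8](S)) → 2
  γ[v; SUM(f)→e](σ[f>=6](σ[f<8](S))) → 2
  σ[v='p'](γ[v; SUM(f)→e](σ[f>=6](σ[f<8](S)))) → 1

E1 and E2 produce the same multiset:
v | e
p | 6

yes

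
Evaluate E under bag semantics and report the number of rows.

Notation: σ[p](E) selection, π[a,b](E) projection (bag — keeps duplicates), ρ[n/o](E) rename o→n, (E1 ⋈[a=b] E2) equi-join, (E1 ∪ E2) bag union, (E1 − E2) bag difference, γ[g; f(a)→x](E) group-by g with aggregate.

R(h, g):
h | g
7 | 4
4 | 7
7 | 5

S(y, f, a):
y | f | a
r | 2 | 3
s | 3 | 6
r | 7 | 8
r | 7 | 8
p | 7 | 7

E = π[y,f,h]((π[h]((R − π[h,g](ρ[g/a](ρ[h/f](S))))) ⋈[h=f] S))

Row counts bottom-up:
  R → 3
  S → 5
  ρ[h/f](S) → 5
  ρ[g/a](ρ[h/f](S)) → 5
  π[h,g](ρ[g/a](ρ[h/f](S))) → 5
  (R − π[h,g](ρ[g/a](ρ[h/f](S)))) → 3
  π[h]((R − π[h,g](ρ[g/a](ρ[h/f](S))))) → 3
  S → 5
  (π[h]((R − π[h,g](ρ[g/a](ρ[h/f](S))))) ⋈[h=f] S) → 6
  π[y,f,h]((π[h]((R − π[h,g](ρ[g/a](ρ[h/f](S))))) ⋈[h=f] S)) → 6

|E| = 6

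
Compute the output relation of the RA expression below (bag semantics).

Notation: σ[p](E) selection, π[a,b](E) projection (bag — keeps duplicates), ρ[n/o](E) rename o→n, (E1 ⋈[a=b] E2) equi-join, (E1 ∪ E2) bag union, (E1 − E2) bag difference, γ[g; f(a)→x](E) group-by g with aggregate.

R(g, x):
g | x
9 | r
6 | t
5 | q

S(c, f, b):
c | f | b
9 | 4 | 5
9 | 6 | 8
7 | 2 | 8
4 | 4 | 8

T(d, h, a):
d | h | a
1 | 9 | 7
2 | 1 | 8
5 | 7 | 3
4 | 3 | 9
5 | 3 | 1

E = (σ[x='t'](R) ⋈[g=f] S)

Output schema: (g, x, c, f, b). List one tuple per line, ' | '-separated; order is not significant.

Per-node cardinality:
  R → 3
  σ[x='t'](R) → 1
  S → 4
  (σ[x='t'](R) ⋈[g=f] S) → 1

== RESULT ==
g | x | c | f | b
6 | t | 9 | 6 | 8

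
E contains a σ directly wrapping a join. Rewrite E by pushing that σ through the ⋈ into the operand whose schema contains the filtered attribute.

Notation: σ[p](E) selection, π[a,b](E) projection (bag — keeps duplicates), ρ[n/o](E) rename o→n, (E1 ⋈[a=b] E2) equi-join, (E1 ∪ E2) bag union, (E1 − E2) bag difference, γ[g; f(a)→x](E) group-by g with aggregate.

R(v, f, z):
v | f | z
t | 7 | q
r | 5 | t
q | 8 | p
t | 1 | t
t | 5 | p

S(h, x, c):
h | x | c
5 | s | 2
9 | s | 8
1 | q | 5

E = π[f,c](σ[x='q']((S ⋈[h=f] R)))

σ filters on x, owned by the left side.
E' = π[f,c]((σ[x='q'](S) ⋈[h=f] R))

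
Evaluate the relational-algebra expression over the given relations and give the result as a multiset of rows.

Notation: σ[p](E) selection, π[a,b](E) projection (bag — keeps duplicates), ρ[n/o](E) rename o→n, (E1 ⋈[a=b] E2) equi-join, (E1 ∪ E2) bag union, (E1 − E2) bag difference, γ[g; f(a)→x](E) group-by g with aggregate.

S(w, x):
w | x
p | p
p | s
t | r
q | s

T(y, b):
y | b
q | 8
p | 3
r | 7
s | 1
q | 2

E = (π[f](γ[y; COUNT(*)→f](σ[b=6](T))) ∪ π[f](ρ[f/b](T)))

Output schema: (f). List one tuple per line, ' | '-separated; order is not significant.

Subexpression sizes:
  T → 5
  σ[b=6](T) → 0
  γ[y; COUNT(*)→f](σ[b=6](T)) → 0
  π[f](γ[y; COUNT(*)→f](σ[b=6](T))) → 0
  T → 5
  ρ[f/b](T) → 5
  π[f](ρ[f/b](T)) → 5
  (π[f](γ[y; COUNT(*)→f](σ[b=6](T))) ∪ π[f](ρ[f/b](T))) → 5

== RESULT ==
f
1
2
3
7
8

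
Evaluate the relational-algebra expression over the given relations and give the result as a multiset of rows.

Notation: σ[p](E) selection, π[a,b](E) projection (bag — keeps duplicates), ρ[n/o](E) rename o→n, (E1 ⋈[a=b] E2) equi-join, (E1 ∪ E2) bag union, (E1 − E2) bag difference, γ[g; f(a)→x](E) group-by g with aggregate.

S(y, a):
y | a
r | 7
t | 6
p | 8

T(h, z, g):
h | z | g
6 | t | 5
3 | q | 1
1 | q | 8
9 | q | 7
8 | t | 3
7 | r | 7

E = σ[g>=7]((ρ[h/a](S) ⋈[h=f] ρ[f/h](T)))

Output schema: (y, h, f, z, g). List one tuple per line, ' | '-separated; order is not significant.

Per-node cardinality:
  S → 3
  ρ[h/a](S) → 3
  T → 6
  ρ[f/h](T) → 6
  (ρ[h/a](S) ⋈[h=f] ρ[f/h](T)) → 3
  σ[g>=7]((ρ[h/a](S) ⋈[h=f] ρ[f/h](T))) → 1

== RESULT ==
y | h | f | z | g
r | 7 | 7 | r | 7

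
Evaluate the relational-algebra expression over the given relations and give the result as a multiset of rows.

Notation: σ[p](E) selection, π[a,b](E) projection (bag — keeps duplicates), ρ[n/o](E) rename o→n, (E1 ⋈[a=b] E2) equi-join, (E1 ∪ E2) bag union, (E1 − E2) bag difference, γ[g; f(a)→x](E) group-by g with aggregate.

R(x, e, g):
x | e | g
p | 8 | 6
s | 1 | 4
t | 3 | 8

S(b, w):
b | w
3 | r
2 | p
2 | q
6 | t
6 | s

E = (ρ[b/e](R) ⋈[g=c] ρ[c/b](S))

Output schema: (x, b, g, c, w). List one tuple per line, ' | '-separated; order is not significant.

Subexpression sizes:
  R → 3
  ρ[b/e](R) → 3
  S → 5
  ρ[c/b](S) → 5
  (ρ[b/e](R) ⋈[g=c] ρ[c/b](S)) → 2

== RESULT ==
x | b | g | c | w
p | 8 | 6 | 6 | s
p | 8 | 6 | 6 | t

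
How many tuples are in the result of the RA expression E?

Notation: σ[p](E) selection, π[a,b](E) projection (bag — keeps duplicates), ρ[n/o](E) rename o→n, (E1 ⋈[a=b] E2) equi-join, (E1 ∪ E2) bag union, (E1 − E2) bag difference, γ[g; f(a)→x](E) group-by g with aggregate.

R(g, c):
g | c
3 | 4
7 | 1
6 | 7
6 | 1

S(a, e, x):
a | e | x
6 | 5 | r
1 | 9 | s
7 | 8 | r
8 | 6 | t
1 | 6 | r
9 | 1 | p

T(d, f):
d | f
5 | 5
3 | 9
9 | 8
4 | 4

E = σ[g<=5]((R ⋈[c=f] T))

Per-node cardinality:
  R → 4
  T → 4
  (R ⋈[c=f] T) → 1
  σ[g<=5]((R ⋈[c=f] T)) → 1

|E| = 1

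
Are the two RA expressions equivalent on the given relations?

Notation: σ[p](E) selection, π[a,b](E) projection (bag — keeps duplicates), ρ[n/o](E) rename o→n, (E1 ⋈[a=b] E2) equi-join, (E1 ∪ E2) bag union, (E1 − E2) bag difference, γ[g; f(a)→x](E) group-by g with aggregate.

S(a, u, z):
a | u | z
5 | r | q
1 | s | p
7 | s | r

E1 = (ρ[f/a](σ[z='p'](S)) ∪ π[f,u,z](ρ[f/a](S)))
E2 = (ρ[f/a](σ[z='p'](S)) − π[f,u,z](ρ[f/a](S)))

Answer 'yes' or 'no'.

E1 row counts bottom-up:
  S → 3
  σ[z='p'](S) → 1
  ρ[f/a](σ[z='p'](S)) → 1
  S → 3
  ρ[f/a](S) → 3
  π[f,u,z](ρ[f/a](S)) → 3
  (ρ[f/a](σ[z='p'](S)) ∪ π[f,u,z](ρ[f/a](S))) → 4
E2 row counts bottom-up:
  S → 3
  σ[z='p'](S) → 1
  ρ[f/a](σ[z='p'](S)) → 1
  S → 3
  ρ[f/a](S) → 3
  π[f,u,z](ρ[f/a](S)) → 3
  (ρ[f/a](σ[z='p'](S)) − π[f,u,z](ρ[f/a](S))) → 0

E1 result:
f | u | z
1 | s | p
1 | s | p
5 | r | q
7 | s | r
E2 result:
f | u | z
(0 rows)
Witness: (7, 's', 'r') appears 1× in E1 but 0× in E2.

no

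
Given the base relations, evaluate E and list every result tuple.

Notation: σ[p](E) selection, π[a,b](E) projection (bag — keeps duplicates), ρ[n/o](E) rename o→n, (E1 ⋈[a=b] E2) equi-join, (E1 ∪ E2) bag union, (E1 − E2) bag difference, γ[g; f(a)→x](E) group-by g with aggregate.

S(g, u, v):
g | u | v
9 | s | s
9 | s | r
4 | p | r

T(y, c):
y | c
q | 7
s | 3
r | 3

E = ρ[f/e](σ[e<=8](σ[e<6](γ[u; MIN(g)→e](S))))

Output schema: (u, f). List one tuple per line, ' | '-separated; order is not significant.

Row counts bottom-up:
  S → 3
  γ[u; MIN(g)→e](S) → 2
  σ[e<6](γ[u; MIN(g)→e](S)) → 1
  σ[e<=8](σ[e<6](γ[u; MIN(g)→e](S))) → 1
  ρ[f/e](σ[e<=8](σ[e<6](γ[u; MIN(g)→e](S)))) → 1

== RESULT ==
u | f
p | 4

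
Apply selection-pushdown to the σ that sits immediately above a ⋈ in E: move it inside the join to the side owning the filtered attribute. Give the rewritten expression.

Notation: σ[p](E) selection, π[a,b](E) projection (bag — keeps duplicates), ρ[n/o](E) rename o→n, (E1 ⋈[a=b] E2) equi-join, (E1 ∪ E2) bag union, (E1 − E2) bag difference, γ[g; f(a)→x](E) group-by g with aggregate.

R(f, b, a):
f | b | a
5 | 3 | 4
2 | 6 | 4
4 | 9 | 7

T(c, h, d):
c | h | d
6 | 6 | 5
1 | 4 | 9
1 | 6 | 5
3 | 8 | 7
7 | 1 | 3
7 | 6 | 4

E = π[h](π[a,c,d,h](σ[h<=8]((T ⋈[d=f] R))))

σ filters on h, owned by the left side.
E' = π[h](π[a,c,d,h]((σ[h<=8](T) ⋈[d=f] R)))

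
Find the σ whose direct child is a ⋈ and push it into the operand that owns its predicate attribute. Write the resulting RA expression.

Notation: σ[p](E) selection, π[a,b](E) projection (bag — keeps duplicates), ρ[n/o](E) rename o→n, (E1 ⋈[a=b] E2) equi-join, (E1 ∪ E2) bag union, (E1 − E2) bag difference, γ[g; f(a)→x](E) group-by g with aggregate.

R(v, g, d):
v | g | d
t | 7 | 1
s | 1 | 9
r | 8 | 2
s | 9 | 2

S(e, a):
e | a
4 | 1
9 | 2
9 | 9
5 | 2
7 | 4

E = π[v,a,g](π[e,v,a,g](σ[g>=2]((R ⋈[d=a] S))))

σ filters on g, owned by the left side.
E' = π[v,a,g](π[e,v,a,g]((σ[g>=2](R) ⋈[d=a] S)))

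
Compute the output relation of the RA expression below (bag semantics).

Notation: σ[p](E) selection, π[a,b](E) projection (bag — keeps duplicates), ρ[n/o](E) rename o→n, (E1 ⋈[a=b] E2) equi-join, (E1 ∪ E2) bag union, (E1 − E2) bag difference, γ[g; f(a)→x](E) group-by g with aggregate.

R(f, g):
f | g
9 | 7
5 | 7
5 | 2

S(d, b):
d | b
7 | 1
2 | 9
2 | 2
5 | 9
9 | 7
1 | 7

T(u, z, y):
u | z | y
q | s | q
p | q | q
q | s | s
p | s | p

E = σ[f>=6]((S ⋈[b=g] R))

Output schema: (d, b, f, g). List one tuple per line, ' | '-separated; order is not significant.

Subexpression sizes:
  S → 6
  R → 3
  (S ⋈[b=g] R) → 5
  σ[f>=6]((S ⋈[b=g] R)) → 2

== RESULT ==
d | b | f | g
1 | 7 | 9 | 7
9 | 7 | 9 | 7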